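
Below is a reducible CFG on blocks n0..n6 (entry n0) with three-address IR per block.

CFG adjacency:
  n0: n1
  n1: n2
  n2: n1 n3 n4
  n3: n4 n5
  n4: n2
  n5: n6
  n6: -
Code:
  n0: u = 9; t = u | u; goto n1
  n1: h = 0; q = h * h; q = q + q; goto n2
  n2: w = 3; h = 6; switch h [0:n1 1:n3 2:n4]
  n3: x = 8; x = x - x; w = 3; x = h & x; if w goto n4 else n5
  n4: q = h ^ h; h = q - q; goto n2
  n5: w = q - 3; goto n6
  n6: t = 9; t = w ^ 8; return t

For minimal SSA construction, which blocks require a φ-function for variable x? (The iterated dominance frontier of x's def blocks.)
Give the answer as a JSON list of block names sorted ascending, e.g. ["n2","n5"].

Answer: ["n1", "n2", "n4"]

Derivation:
idom tree: n1←n0 n2←n1 n3←n2 n4←n2 n5←n3 n6←n5
Dom∩ at merges:
  n1: preds {n0,n2}: {n0} ∩ {n0,n1,n2} = {n0}; idom=n0
  n2: preds {n1,n4}: {n0,n1} ∩ {n0,n1,n2,n4} = {n0,n1}; idom=n1
  n4: preds {n2,n3}: {n0,n1,n2} ∩ {n0,n1,n2,n3} = {n0,n1,n2}; idom=n2

DF derivation:
  join n1 pred n0: · stop@n0
  join n1 pred n2: n2→n1 stop@n0
  join n2 pred n1: · stop@n1
  join n2 pred n4: n4→n2 stop@n1
  join n4 pred n2: · stop@n2
  join n4 pred n3: n3 stop@n2
  n0 → ∅
  n1 → {n1}
  n2 → {n1,n2}
  n3 → {n4}
  n4 → {n2}
  n5 → ∅
  n6 → ∅

φ for x: defs {n3}
  DF⁺ = {n1,n2,n4}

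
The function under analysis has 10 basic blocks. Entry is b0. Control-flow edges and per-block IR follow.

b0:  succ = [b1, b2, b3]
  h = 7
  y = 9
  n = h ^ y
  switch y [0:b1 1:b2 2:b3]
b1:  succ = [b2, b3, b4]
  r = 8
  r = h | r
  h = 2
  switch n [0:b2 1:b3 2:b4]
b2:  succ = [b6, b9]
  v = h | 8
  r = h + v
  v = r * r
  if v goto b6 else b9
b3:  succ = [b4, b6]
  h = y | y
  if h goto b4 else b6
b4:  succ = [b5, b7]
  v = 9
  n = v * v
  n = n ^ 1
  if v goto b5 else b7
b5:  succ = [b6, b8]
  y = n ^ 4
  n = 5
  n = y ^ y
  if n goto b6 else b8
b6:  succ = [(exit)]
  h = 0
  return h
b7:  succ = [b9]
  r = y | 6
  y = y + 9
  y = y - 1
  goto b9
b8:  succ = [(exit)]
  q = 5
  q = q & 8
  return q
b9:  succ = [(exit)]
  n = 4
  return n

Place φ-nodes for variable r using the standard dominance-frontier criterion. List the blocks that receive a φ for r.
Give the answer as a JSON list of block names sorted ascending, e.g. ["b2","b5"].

idom tree: b1←b0 b2←b0 b3←b0 b4←b0 b5←b4 b6←b0 b7←b4 b8←b5 b9←b0
Dom at joins:
  b2: preds {b0,b1}: {b0} ∩ {b0,b1} = {b0}; idom=b0
  b3: preds {b0,b1}: {b0} ∩ {b0,b1} = {b0}; idom=b0
  b4: preds {b1,b3}: {b0,b1} ∩ {b0,b3} = {b0}; idom=b0
  b6: preds {b2,b3,b5}: {b0,b2} ∩ {b0,b3} ∩ {b0,b4,b5} = {b0}; idom=b0
  b9: preds {b2,b7}: {b0,b2} ∩ {b0,b4,b7} = {b0}; idom=b0

Frontier:
  b2←b0: walk · to b0
  b2←b1: walk b1 to b0
  b3←b0: walk · to b0
  b3←b1: walk b1 to b0
  b4←b1: walk b1 to b0
  b4←b3: walk b3 to b0
  b6←b2: walk b2 to b0
  b6←b3: walk b3 to b0
  b6←b5: walk b5→b4 to b0
  b9←b2: walk b2 to b0
  b9←b7: walk b7→b4 to b0
  DF(b0)=∅
  DF(b1)={b2,b3,b4}
  DF(b2)={b6,b9}
  DF(b3)={b4,b6}
  DF(b4)={b6,b9}
  DF(b5)={b6}
  DF(b6)=∅
  DF(b7)={b9}
  DF(b8)=∅
  DF(b9)=∅

φ for r: defs {b1,b2,b7}
  DF⁺ = {b2,b3,b4,b6,b9}

Answer: ["b2", "b3", "b4", "b6", "b9"]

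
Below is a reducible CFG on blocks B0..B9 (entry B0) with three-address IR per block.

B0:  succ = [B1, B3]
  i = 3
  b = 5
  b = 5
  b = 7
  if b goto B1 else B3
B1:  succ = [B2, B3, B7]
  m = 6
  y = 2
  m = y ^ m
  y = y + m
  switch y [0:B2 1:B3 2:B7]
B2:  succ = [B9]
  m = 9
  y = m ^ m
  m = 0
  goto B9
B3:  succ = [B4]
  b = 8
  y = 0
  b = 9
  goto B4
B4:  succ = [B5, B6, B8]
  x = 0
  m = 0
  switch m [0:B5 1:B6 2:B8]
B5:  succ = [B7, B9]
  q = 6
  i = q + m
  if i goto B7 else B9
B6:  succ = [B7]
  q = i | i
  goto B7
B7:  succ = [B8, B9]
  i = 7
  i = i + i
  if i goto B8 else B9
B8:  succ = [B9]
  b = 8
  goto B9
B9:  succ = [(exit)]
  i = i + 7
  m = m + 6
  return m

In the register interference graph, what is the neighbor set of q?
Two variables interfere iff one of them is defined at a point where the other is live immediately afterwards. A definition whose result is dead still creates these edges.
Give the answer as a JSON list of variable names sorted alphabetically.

Answer: ["m"]

Analysis:
Block summaries:
  B0: {b,i} / ∅
  B1: {m,y} / ∅
  B2: {m,y} / ∅
  B3: {b,y} / ∅
  B4: {m,x} / ∅
  B5: {i,q} / {m}
  B6: {q} / {i}
  B7: {i} / ∅
  B8: {b} / ∅
  B9: {i,m} / {i,m}

Backward fixpoint:
  B0 li=∅ lo={i}
  B1 li={i} lo={i,m}
  B2 li={i} lo={i,m}
  B3 li={i} lo={i}
  B4 li={i} lo={i,m}
  B5 li={m} lo={i,m}
  B6 li={i,m} lo={m}
  B7 li={m} lo={i,m}
  B8 li={i,m} lo={i,m}
  B9 li={i,m} lo=∅

Conflict graph:
  b: {i,m}
  i: {b,m,x,y}
  m: {b,i,q,y}
  q: {m}
  x: {i}
  y: {i,m}

N(q) = ["m"]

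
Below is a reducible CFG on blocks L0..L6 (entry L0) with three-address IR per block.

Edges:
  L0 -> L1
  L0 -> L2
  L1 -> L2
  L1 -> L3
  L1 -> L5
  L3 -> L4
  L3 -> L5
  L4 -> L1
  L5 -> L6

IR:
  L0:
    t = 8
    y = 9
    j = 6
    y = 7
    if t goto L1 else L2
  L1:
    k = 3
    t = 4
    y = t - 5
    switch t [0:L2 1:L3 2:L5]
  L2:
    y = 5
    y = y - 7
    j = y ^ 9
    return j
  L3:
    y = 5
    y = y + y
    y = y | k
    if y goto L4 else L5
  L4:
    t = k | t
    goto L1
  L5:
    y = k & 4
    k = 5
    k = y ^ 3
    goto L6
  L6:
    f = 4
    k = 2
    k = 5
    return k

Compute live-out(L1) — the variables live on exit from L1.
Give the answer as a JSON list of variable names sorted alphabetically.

Per-block:
  L0: def={j,t,y} ue=∅
  L1: def={k,t,y} ue=∅
  L2: def={j,y} ue=∅
  L3: def={y} ue={k}
  L4: def={t} ue={k,t}
  L5: def={k,y} ue={k}
  L6: def={f,k} ue=∅

Liveness:
  L0 li=∅ lo=∅
  L1 li=∅ lo={k,t}
  L2 li=∅ lo=∅
  L3 li={k,t} lo={k,t}
  L4 li={k,t} lo=∅
  L5 li={k} lo=∅
  L6 li=∅ lo=∅

live-out(L1) = ["k", "t"]

Answer: ["k", "t"]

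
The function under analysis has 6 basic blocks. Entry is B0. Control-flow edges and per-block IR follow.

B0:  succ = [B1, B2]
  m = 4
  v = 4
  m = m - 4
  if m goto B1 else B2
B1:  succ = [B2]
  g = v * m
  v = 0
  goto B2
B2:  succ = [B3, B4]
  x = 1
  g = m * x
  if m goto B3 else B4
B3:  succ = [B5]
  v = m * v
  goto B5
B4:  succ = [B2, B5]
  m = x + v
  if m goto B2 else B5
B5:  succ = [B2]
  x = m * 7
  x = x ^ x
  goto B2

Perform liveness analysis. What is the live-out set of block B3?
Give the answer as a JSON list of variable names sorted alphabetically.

Block summaries:
  B0: def={m,v} ue=∅
  B1: def={g,v} ue={m,v}
  B2: def={g,x} ue={m}
  B3: def={v} ue={m,v}
  B4: def={m} ue={v,x}
  B5: def={x} ue={m}

Backward fixpoint:
  live B0: ∅→{m,v}
  live B1: {m,v}→{m,v}
  live B2: {m,v}→{m,v,x}
  live B3: {m,v}→{m,v}
  live B4: {v,x}→{m,v}
  live B5: {m,v}→{m,v}

live-out(B3) = ["m", "v"]

Answer: ["m", "v"]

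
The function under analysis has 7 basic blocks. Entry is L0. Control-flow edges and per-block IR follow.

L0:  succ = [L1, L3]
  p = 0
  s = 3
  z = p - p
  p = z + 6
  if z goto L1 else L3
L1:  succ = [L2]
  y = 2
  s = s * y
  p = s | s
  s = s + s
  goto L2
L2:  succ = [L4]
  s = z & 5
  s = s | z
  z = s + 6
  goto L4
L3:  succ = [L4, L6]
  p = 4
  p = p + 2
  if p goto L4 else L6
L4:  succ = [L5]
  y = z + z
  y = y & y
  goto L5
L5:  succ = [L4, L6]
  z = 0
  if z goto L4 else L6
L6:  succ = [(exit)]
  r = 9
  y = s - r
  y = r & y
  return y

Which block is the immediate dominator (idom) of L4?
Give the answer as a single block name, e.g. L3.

Answer: L0

Working:
idom tree: L1←L0 L2←L1 L3←L0 L4←L0 L5←L4 L6←L0
Join-block Dom:
  L4: preds {L2,L3,L5}: {L0,L1,L2} ∩ {L0,L3} ∩ {L0,L4,L5} = {L0}; idom=L0
  L6: preds {L3,L5}: {L0,L3} ∩ {L0,L4,L5} = {L0}; idom=L0

idom(L4) = L0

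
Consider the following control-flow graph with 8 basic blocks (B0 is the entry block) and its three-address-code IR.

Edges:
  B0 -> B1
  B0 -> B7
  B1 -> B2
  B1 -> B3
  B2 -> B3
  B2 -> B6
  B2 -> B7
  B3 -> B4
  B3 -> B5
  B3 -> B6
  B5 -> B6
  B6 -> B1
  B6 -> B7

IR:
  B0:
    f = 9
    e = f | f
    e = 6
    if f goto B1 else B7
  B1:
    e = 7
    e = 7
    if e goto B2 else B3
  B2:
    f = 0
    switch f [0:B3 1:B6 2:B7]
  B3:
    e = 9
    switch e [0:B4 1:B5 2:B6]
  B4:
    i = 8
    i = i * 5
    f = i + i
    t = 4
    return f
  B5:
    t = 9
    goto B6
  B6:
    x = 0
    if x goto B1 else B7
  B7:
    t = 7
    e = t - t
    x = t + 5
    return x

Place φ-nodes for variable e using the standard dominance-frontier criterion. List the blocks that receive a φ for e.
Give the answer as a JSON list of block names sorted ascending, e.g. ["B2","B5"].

idom tree: B1←B0 B2←B1 B3←B1 B4←B3 B5←B3 B6←B1 B7←B0
Join-block Dom:
  B1: preds {B0,B6}: {B0} ∩ {B0,B1,B6} = {B0}; idom=B0
  B3: preds {B1,B2}: {B0,B1} ∩ {B0,B1,B2} = {B0,B1}; idom=B1
  B6: preds {B2,B3,B5}: {B0,B1,B2} ∩ {B0,B1,B3} ∩ {B0,B1,B3,B5} = {B0,B1}; idom=B1
  B7: preds {B0,B2,B6}: {B0} ∩ {B0,B1,B2} ∩ {B0,B1,B6} = {B0}; idom=B0

Frontier:
  B1←B0: walk · to B0
  B1←B6: walk B6→B1 to B0
  B3←B1: walk · to B1
  B3←B2: walk B2 to B1
  B6←B2: walk B2 to B1
  B6←B3: walk B3 to B1
  B6←B5: walk B5→B3 to B1
  B7←B0: walk · to B0
  B7←B2: walk B2→B1 to B0
  B7←B6: walk B6→B1 to B0
  B0 → ∅
  B1 → {B1,B7}
  B2 → {B3,B6,B7}
  B3 → {B6}
  B4 → ∅
  B5 → {B6}
  B6 → {B1,B7}
  B7 → ∅

φ for e: defs {B0,B1,B3,B7}
  DF⁺ = {B1,B6,B7}

Answer: ["B1", "B6", "B7"]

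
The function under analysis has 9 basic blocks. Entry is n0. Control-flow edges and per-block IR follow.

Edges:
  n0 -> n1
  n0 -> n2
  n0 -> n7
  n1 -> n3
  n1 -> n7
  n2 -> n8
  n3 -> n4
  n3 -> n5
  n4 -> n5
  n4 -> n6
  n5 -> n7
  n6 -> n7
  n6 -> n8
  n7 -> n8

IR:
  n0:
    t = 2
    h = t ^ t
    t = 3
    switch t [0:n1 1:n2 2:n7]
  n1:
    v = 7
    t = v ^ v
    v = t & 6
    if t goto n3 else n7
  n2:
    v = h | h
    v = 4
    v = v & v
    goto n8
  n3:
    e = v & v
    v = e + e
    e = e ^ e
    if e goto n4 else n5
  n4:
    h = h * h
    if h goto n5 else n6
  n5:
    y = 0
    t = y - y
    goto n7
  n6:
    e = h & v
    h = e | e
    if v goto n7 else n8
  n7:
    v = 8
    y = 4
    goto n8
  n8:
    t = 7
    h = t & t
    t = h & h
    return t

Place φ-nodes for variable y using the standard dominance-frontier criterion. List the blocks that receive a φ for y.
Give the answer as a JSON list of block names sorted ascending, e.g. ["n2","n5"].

idom tree: n1←n0 n2←n0 n3←n1 n4←n3 n5←n3 n6←n4 n7←n0 n8←n0
Dom∩ at merges:
  n5: preds {n3,n4}: {n0,n1,n3} ∩ {n0,n1,n3,n4} = {n0,n1,n3}; idom=n3
  n7: preds {n0,n1,n5,n6}: {n0} ∩ {n0,n1} ∩ {n0,n1,n3,n5} ∩ {n0,n1,n3,n4,n6} = {n0}; idom=n0
  n8: preds {n2,n6,n7}: {n0,n2} ∩ {n0,n1,n3,n4,n6} ∩ {n0,n7} = {n0}; idom=n0

Frontier:
  join n5 pred n3: · stop@n3
  join n5 pred n4: n4 stop@n3
  join n7 pred n0: · stop@n0
  join n7 pred n1: n1 stop@n0
  join n7 pred n5: n5→n3→n1 stop@n0
  join n7 pred n6: n6→n4→n3→n1 stop@n0
  join n8 pred n2: n2 stop@n0
  join n8 pred n6: n6→n4→n3→n1 stop@n0
  join n8 pred n7: n7 stop@n0
  n0 → ∅
  n1 → {n7,n8}
  n2 → {n8}
  n3 → {n7,n8}
  n4 → {n5,n7,n8}
  n5 → {n7}
  n6 → {n7,n8}
  n7 → {n8}
  n8 → ∅

φ for y: defs {n5,n7}
  DF⁺ = {n7,n8}

Answer: ["n7", "n8"]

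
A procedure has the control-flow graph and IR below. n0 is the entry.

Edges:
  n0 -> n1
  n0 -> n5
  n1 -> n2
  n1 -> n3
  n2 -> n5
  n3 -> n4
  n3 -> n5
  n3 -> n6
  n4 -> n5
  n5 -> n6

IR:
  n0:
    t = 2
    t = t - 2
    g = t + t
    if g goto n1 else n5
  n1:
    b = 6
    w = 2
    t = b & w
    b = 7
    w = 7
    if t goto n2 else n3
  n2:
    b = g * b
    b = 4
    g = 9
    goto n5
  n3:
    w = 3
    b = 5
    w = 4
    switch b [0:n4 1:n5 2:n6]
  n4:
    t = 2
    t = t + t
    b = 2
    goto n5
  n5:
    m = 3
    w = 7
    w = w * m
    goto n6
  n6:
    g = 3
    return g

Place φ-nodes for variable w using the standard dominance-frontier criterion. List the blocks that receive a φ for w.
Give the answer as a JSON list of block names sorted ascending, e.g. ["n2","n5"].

Answer: ["n5", "n6"]

Working:
idom tree: n1←n0 n2←n1 n3←n1 n4←n3 n5←n0 n6←n0
Dom at joins:
  n5: preds {n0,n2,n3,n4}: {n0} ∩ {n0,n1,n2} ∩ {n0,n1,n3} ∩ {n0,n1,n3,n4} = {n0}; idom=n0
  n6: preds {n3,n5}: {n0,n1,n3} ∩ {n0,n5} = {n0}; idom=n0

Frontier:
  n5←n0: walk · to n0
  n5←n2: walk n2→n1 to n0
  n5←n3: walk n3→n1 to n0
  n5←n4: walk n4→n3→n1 to n0
  n6←n3: walk n3→n1 to n0
  n6←n5: walk n5 to n0
  DF(n0)=∅
  DF(n1)={n5,n6}
  DF(n2)={n5}
  DF(n3)={n5,n6}
  DF(n4)={n5}
  DF(n5)={n6}
  DF(n6)=∅

φ for w: defs {n1,n3,n5}
  DF⁺ = {n5,n6}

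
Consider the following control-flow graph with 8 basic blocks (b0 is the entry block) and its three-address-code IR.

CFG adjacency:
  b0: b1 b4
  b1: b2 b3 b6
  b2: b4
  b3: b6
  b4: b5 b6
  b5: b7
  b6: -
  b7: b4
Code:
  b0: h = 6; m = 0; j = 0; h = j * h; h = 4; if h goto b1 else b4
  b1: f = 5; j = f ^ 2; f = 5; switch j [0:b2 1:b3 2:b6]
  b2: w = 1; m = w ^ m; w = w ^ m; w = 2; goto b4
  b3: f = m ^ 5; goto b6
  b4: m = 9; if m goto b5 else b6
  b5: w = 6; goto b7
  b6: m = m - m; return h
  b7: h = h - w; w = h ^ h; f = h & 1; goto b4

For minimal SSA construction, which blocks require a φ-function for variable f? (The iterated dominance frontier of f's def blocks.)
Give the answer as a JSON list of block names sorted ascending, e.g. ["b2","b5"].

Answer: ["b4", "b6"]

Derivation:
idom tree: b1←b0 b2←b1 b3←b1 b4←b0 b5←b4 b6←b0 b7←b5
Dom∩ at merges:
  b4: preds {b0,b2,b7}: {b0} ∩ {b0,b1,b2} ∩ {b0,b4,b5,b7} = {b0}; idom=b0
  b6: preds {b1,b3,b4}: {b0,b1} ∩ {b0,b1,b3} ∩ {b0,b4} = {b0}; idom=b0

Frontier:
  b4←b0: walk · to b0
  b4←b2: walk b2→b1 to b0
  b4←b7: walk b7→b5→b4 to b0
  b6←b1: walk b1 to b0
  b6←b3: walk b3→b1 to b0
  b6←b4: walk b4 to b0
  DF(b0)=∅
  DF(b1)={b4,b6}
  DF(b2)={b4}
  DF(b3)={b6}
  DF(b4)={b4,b6}
  DF(b5)={b4}
  DF(b6)=∅
  DF(b7)={b4}

φ for f: defs {b1,b3,b7}
  DF⁺ = {b4,b6}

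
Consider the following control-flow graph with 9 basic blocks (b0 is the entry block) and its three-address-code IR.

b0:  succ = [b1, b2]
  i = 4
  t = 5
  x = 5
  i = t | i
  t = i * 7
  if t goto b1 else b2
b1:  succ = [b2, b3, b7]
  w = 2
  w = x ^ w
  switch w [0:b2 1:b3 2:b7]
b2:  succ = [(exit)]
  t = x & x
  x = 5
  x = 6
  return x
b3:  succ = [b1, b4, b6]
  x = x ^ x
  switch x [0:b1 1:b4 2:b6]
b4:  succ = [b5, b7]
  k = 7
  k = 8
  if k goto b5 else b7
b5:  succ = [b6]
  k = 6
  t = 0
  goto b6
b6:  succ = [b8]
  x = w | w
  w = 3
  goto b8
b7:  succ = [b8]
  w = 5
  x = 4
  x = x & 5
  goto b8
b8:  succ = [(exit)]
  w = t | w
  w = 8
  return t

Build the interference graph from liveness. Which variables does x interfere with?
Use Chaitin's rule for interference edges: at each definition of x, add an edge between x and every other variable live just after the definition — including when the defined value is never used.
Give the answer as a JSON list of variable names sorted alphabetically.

Answer: ["i", "t", "w"]

Working:
Block summaries:
  b0 def {i,t,x} use ∅
  b1 def {w} use {x}
  b2 def {t,x} use {x}
  b3 def {x} use {x}
  b4 def {k} use ∅
  b5 def {k,t} use ∅
  b6 def {w,x} use {w}
  b7 def {w,x} use ∅
  b8 def {w} use {t,w}

Liveness:
  b0: in=∅ out={t,x}
  b1: in={t,x} out={t,w,x}
  b2: in={x} out=∅
  b3: in={t,w,x} out={t,w,x}
  b4: in={t,w} out={t,w}
  b5: in={w} out={t,w}
  b6: in={t,w} out={t,w}
  b7: in={t} out={t,w}
  b8: in={t,w} out=∅

Conflict graph:
  i↔{t,x}
  k↔{t,w}
  t↔{i,k,w,x}
  w↔{k,t,x}
  x↔{i,t,w}

N(x) = ["i", "t", "w"]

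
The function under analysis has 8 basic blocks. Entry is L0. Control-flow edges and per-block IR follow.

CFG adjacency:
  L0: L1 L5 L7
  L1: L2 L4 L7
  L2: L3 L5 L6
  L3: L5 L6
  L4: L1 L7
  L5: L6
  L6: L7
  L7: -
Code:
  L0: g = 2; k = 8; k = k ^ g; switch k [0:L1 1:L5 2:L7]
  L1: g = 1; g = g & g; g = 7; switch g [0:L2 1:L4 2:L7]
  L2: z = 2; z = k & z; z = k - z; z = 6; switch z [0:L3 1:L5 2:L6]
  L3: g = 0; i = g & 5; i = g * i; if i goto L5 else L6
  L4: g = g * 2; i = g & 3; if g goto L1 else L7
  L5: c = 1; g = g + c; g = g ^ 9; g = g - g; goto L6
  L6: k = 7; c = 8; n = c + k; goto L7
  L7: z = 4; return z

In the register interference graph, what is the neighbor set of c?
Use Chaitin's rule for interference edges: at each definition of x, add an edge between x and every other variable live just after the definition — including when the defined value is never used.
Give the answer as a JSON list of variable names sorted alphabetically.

Answer: ["g", "k"]

Working:
Per-block:
  L0: {g,k} / ∅
  L1: {g} / ∅
  L2: {z} / {k}
  L3: {g,i} / ∅
  L4: {g,i} / {g}
  L5: {c,g} / {g}
  L6: {c,k,n} / ∅
  L7: {z} / ∅

Live sets:
  L0: in=∅ out={g,k}
  L1: in={k} out={g,k}
  L2: in={g,k} out={g}
  L3: in=∅ out={g}
  L4: in={g,k} out={k}
  L5: in={g} out=∅
  L6: in=∅ out=∅
  L7: in=∅ out=∅

Interference:
  c↔{g,k}
  g↔{c,i,k,z}
  i↔{g,k}
  k↔{c,g,i,z}
  n↔∅
  z↔{g,k}

N(c) = ["g", "k"]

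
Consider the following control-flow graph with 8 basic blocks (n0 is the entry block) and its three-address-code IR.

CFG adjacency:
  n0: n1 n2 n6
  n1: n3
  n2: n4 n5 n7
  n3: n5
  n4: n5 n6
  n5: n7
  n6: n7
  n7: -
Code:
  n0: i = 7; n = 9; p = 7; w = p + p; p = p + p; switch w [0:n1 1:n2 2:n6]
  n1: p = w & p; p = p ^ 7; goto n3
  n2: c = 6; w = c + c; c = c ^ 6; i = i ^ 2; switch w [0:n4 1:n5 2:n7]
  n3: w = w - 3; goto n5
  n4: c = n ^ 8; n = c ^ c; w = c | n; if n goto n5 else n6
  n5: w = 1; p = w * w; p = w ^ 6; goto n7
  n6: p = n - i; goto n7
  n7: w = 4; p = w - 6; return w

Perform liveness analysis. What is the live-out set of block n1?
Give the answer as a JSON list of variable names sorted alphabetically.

Per-block:
  n0 def {i,n,p,w} use ∅
  n1 def {p} use {p,w}
  n2 def {c,i,w} use {i}
  n3 def {w} use {w}
  n4 def {c,n,w} use {n}
  n5 def {p,w} use ∅
  n6 def {p} use {i,n}
  n7 def {p,w} use ∅

Liveness:
  n0: in=∅ out={i,n,p,w}
  n1: in={p,w} out={w}
  n2: in={i,n} out={i,n}
  n3: in={w} out=∅
  n4: in={i,n} out={i,n}
  n5: in=∅ out=∅
  n6: in={i,n} out=∅
  n7: in=∅ out=∅

live-out(n1) = ["w"]

Answer: ["w"]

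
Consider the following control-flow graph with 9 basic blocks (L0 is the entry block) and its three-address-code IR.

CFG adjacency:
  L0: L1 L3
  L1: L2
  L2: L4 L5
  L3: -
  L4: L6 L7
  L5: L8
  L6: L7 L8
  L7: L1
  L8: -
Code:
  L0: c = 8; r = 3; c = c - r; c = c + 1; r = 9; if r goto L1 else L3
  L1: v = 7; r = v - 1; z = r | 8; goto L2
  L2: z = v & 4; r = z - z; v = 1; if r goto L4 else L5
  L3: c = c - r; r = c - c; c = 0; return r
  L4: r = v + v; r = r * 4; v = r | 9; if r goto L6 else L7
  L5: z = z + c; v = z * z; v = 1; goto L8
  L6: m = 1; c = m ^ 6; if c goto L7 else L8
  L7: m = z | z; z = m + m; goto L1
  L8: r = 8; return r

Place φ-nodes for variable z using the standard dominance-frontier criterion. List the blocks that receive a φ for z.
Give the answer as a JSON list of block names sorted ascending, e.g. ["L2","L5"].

idom tree: L1←L0 L2←L1 L3←L0 L4←L2 L5←L2 L6←L4 L7←L4 L8←L2
Dom at joins:
  L1: preds {L0,L7}: {L0} ∩ {L0,L1,L2,L4,L7} = {L0}; idom=L0
  L7: preds {L4,L6}: {L0,L1,L2,L4} ∩ {L0,L1,L2,L4,L6} = {L0,L1,L2,L4}; idom=L4
  L8: preds {L5,L6}: {L0,L1,L2,L5} ∩ {L0,L1,L2,L4,L6} = {L0,L1,L2}; idom=L2

Frontier:
  L1←L0: walk · to L0
  L1←L7: walk L7→L4→L2→L1 to L0
  L7←L4: walk · to L4
  L7←L6: walk L6 to L4
  L8←L5: walk L5 to L2
  L8←L6: walk L6→L4 to L2
  DF(L0)=∅
  DF(L1)={L1}
  DF(L2)={L1}
  DF(L3)=∅
  DF(L4)={L1,L8}
  DF(L5)={L8}
  DF(L6)={L7,L8}
  DF(L7)={L1}
  DF(L8)=∅

φ for z: defs {L1,L2,L5,L7}
  DF⁺ = {L1,L8}

Answer: ["L1", "L8"]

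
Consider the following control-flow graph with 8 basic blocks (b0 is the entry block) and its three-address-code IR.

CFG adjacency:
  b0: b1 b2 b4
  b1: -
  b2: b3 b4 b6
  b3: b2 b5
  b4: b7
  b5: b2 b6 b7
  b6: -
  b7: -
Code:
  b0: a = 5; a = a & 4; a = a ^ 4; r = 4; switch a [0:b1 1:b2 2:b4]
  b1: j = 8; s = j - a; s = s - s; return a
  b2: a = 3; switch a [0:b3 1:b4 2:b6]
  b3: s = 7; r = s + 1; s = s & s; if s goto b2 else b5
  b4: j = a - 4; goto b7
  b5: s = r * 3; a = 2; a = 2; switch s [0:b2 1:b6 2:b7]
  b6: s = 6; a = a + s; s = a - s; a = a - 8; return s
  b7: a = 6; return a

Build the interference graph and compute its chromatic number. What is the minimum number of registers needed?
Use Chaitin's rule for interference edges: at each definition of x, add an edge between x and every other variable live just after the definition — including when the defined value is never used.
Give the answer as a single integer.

Answer: 3

Working:
def/use:
  b0 def {a,r} use ∅
  b1 def {j,s} use {a}
  b2 def {a} use ∅
  b3 def {r,s} use ∅
  b4 def {j} use {a}
  b5 def {a,s} use {r}
  b6 def {a,s} use {a}
  b7 def {a} use ∅

Live sets:
  live b0: ∅→{a}
  live b1: {a}→∅
  live b2: ∅→{a}
  live b3: ∅→{r}
  live b4: {a}→∅
  live b5: {r}→{a}
  live b6: {a}→∅
  live b7: ∅→∅

Interference:
  a↔{j,r,s}
  j↔{a}
  r↔{a,s}
  s↔{a,r}

Registers:
  lower bound: {a,r,s} mutually conflict ⇒ χ ≥ 3
  3-colouring: r0={a}  r1={j,r}  r2={s}
  χ = 3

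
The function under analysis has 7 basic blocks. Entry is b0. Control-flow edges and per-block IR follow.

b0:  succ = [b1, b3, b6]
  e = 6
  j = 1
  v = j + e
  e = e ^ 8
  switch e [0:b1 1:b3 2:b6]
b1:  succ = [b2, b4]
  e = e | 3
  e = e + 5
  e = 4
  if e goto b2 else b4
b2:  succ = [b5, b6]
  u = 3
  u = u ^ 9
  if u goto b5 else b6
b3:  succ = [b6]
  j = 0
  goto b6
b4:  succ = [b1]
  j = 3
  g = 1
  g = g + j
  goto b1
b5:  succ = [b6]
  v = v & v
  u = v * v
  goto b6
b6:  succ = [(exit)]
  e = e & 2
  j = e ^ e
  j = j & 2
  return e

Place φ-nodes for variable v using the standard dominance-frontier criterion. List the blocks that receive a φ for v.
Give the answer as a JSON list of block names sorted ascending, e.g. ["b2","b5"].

Answer: ["b6"]

Derivation:
idom tree: b1←b0 b2←b1 b3←b0 b4←b1 b5←b2 b6←b0
Dom∩ at merges:
  b1: preds {b0,b4}: {b0} ∩ {b0,b1,b4} = {b0}; idom=b0
  b6: preds {b0,b2,b3,b5}: {b0} ∩ {b0,b1,b2} ∩ {b0,b3} ∩ {b0,b1,b2,b5} = {b0}; idom=b0

DF derivation:
  b1←b0: walk · to b0
  b1←b4: walk b4→b1 to b0
  b6←b0: walk · to b0
  b6←b2: walk b2→b1 to b0
  b6←b3: walk b3 to b0
  b6←b5: walk b5→b2→b1 to b0
  b0: DF=∅
  b1: DF={b1,b6}
  b2: DF={b6}
  b3: DF={b6}
  b4: DF={b1}
  b5: DF={b6}
  b6: DF=∅

φ for v: defs {b0,b5}
  DF⁺ = {b6}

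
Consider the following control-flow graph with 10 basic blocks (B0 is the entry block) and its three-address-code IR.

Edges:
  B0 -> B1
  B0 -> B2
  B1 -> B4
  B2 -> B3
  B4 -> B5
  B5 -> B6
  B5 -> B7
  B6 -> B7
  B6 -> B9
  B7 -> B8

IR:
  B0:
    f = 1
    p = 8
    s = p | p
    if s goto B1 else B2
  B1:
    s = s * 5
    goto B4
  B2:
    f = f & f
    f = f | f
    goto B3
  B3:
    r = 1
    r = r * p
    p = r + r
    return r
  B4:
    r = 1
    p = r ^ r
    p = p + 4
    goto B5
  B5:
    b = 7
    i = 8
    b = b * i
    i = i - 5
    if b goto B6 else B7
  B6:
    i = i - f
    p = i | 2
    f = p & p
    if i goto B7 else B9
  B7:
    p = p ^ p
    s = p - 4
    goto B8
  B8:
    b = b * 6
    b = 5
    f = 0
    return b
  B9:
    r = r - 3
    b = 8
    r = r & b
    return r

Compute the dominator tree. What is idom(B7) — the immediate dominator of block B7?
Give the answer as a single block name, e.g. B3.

Answer: B5

Analysis:
idom tree: B1←B0 B2←B0 B3←B2 B4←B1 B5←B4 B6←B5 B7←B5 B8←B7 B9←B6
Join-block Dom:
  B7: preds {B5,B6}: {B0,B1,B4,B5} ∩ {B0,B1,B4,B5,B6} = {B0,B1,B4,B5}; idom=B5

idom(B7) = B5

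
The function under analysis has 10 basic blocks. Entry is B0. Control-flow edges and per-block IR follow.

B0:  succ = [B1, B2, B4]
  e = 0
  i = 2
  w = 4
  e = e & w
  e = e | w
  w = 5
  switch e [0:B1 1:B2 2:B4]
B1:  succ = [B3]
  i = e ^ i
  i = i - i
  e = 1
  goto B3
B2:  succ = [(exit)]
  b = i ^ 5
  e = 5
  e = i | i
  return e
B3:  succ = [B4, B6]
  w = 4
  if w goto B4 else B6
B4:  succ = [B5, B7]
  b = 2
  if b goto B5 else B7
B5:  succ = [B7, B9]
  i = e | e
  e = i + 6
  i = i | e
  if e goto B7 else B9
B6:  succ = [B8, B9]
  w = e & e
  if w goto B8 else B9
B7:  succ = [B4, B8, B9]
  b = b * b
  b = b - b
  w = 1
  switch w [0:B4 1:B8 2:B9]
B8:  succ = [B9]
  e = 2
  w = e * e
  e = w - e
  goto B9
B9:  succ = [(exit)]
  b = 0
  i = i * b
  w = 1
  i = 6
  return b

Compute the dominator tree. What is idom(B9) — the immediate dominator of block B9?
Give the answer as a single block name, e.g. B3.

idom tree: B1←B0 B2←B0 B3←B1 B4←B0 B5←B4 B6←B3 B7←B4 B8←B0 B9←B0
Join-block Dom:
  B4: preds {B0,B3,B7}: {B0} ∩ {B0,B1,B3} ∩ {B0,B4,B7} = {B0}; idom=B0
  B7: preds {B4,B5}: {B0,B4} ∩ {B0,B4,B5} = {B0,B4}; idom=B4
  B8: preds {B6,B7}: {B0,B1,B3,B6} ∩ {B0,B4,B7} = {B0}; idom=B0
  B9: preds {B5,B6,B7,B8}: {B0,B4,B5} ∩ {B0,B1,B3,B6} ∩ {B0,B4,B7} ∩ {B0,B8} = {B0}; idom=B0

idom(B9) = B0

Answer: B0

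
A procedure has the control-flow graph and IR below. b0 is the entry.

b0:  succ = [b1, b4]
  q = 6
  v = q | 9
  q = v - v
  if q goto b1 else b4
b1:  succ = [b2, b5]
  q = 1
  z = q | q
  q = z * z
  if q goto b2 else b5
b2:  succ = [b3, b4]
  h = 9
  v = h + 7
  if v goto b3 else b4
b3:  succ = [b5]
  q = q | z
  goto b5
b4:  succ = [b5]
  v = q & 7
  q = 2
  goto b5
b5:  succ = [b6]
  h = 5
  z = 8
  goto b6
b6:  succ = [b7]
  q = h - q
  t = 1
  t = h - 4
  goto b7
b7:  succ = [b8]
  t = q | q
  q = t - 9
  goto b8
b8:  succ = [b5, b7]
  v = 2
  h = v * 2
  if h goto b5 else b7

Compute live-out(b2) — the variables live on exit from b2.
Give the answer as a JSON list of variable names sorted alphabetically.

Per-block:
  b0: def={q,v} ue=∅
  b1: def={q,z} ue=∅
  b2: def={h,v} ue=∅
  b3: def={q} ue={q,z}
  b4: def={q,v} ue={q}
  b5: def={h,z} ue=∅
  b6: def={q,t} ue={h,q}
  b7: def={q,t} ue={q}
  b8: def={h,v} ue=∅

Liveness:
  live b0: ∅→{q}
  live b1: ∅→{q,z}
  live b2: {q,z}→{q,z}
  live b3: {q,z}→{q}
  live b4: {q}→{q}
  live b5: {q}→{h,q}
  live b6: {h,q}→{q}
  live b7: {q}→{q}
  live b8: {q}→{q}

live-out(b2) = ["q", "z"]

Answer: ["q", "z"]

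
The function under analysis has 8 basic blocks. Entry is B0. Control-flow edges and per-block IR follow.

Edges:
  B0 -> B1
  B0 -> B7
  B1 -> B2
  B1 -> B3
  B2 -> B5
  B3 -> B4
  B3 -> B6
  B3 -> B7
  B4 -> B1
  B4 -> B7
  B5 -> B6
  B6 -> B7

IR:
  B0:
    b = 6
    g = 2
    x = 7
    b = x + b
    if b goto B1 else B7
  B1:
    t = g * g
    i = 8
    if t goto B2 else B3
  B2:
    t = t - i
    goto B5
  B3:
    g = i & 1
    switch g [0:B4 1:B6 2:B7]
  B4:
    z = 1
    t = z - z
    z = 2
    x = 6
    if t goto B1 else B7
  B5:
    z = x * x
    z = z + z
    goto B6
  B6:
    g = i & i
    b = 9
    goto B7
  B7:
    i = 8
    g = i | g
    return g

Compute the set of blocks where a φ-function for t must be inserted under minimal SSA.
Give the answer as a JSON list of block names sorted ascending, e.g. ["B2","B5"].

Answer: ["B1", "B6", "B7"]

Analysis:
idom tree: B1←B0 B2←B1 B3←B1 B4←B3 B5←B2 B6←B1 B7←B0
Dom∩ at merges:
  B1: preds {B0,B4}: {B0} ∩ {B0,B1,B3,B4} = {B0}; idom=B0
  B6: preds {B3,B5}: {B0,B1,B3} ∩ {B0,B1,B2,B5} = {B0,B1}; idom=B1
  B7: preds {B0,B3,B4,B6}: {B0} ∩ {B0,B1,B3} ∩ {B0,B1,B3,B4} ∩ {B0,B1,B6} = {B0}; idom=B0

Frontier:
  B1←B0: walk · to B0
  B1←B4: walk B4→B3→B1 to B0
  B6←B3: walk B3 to B1
  B6←B5: walk B5→B2 to B1
  B7←B0: walk · to B0
  B7←B3: walk B3→B1 to B0
  B7←B4: walk B4→B3→B1 to B0
  B7←B6: walk B6→B1 to B0
  B0 → ∅
  B1 → {B1,B7}
  B2 → {B6}
  B3 → {B1,B6,B7}
  B4 → {B1,B7}
  B5 → {B6}
  B6 → {B7}
  B7 → ∅

φ for t: defs {B1,B2,B4}
  DF⁺ = {B1,B6,B7}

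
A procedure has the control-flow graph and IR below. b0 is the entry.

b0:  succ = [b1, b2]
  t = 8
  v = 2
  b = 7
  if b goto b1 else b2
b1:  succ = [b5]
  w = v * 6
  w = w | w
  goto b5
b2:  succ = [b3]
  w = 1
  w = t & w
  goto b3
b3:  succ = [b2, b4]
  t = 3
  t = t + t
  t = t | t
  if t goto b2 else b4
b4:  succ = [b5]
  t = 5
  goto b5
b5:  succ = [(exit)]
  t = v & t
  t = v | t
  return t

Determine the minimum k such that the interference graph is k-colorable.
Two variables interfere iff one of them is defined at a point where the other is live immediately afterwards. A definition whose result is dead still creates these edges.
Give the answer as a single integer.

Per-block:
  b0: {b,t,v} / ∅
  b1: {w} / {v}
  b2: {w} / {t}
  b3: {t} / ∅
  b4: {t} / ∅
  b5: {t} / {t,v}

Liveness:
  b0 li=∅ lo={t,v}
  b1 li={t,v} lo={t,v}
  b2 li={t,v} lo={v}
  b3 li={v} lo={t,v}
  b4 li={v} lo={t,v}
  b5 li={t,v} lo=∅

Interfere edges:
  b — {t,v}
  t — {b,v,w}
  v — {b,t,w}
  w — {t,v}

Colouring:
  {b,t,v} pairwise interfere (3-clique) ⇒ χ ≥ 3
  assign b→R2 t→R0 v→R1 w→R2 — no edge inside a register ⇒ χ ≤ 3
  χ = 3

Answer: 3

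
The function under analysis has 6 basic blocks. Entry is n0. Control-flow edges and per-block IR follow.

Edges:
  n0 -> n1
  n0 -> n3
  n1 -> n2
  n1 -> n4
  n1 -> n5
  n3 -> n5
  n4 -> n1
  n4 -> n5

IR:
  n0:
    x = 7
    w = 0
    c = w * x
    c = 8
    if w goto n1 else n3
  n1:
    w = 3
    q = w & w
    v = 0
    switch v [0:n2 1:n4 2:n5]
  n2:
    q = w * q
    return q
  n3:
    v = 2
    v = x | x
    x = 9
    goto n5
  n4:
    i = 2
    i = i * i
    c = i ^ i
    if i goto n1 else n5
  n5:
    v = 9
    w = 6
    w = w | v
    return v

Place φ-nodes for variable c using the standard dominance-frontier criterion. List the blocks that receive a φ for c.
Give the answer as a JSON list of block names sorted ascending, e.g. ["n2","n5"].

idom tree: n1←n0 n2←n1 n3←n0 n4←n1 n5←n0
Dom at joins:
  n1: preds {n0,n4}: {n0} ∩ {n0,n1,n4} = {n0}; idom=n0
  n5: preds {n1,n3,n4}: {n0,n1} ∩ {n0,n3} ∩ {n0,n1,n4} = {n0}; idom=n0

DF walk-up:
  join n1 pred n0: · stop@n0
  join n1 pred n4: n4→n1 stop@n0
  join n5 pred n1: n1 stop@n0
  join n5 pred n3: n3 stop@n0
  join n5 pred n4: n4→n1 stop@n0
  n0 → ∅
  n1 → {n1,n5}
  n2 → ∅
  n3 → {n5}
  n4 → {n1,n5}
  n5 → ∅

φ for c: defs {n0,n4}
  DF⁺ = {n1,n5}

Answer: ["n1", "n5"]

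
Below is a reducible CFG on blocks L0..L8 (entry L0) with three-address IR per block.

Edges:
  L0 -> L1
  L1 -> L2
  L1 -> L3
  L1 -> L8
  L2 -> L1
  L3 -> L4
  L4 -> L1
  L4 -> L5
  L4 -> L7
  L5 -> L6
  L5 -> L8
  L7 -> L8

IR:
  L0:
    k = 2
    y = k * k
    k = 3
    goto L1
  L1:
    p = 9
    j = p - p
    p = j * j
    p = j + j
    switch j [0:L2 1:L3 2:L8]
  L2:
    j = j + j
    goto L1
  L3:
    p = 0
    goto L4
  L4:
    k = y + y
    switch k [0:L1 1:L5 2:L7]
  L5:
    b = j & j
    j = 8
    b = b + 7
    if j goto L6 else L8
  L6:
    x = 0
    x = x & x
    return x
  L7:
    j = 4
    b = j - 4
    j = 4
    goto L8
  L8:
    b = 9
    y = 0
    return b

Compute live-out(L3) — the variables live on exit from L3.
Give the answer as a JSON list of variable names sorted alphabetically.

def/use:
  L0 def {k,y} use ∅
  L1 def {j,p} use ∅
  L2 def {j} use {j}
  L3 def {p} use ∅
  L4 def {k} use {y}
  L5 def {b,j} use {j}
  L6 def {x} use ∅
  L7 def {b,j} use ∅
  L8 def {b,y} use ∅

Live sets:
  L0 li=∅ lo={y}
  L1 li={y} lo={j,y}
  L2 li={j,y} lo={y}
  L3 li={j,y} lo={j,y}
  L4 li={j,y} lo={j,y}
  L5 li={j} lo=∅
  L6 li=∅ lo=∅
  L7 li=∅ lo=∅
  L8 li=∅ lo=∅

live-out(L3) = ["j", "y"]

Answer: ["j", "y"]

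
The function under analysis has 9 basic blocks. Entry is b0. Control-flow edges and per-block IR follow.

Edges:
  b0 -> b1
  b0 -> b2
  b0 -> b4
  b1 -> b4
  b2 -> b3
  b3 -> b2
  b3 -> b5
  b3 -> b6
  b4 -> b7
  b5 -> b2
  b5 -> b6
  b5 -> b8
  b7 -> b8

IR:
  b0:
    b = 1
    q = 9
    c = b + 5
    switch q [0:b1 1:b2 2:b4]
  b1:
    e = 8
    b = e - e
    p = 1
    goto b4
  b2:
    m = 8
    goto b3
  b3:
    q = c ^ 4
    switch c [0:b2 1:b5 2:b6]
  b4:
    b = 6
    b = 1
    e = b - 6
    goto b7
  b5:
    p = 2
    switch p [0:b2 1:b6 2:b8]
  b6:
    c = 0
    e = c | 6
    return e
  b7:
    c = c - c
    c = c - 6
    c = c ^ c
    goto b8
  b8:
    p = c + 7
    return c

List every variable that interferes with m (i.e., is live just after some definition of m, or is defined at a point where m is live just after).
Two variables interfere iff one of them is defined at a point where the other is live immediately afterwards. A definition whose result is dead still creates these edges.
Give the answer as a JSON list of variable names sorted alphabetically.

Block summaries:
  b0: def={b,c,q} ue=∅
  b1: def={b,e,p} ue=∅
  b2: def={m} ue=∅
  b3: def={q} ue={c}
  b4: def={b,e} ue=∅
  b5: def={p} ue=∅
  b6: def={c,e} ue=∅
  b7: def={c} ue={c}
  b8: def={p} ue={c}

Backward fixpoint:
  b0 li=∅ lo={c}
  b1 li={c} lo={c}
  b2 li={c} lo={c}
  b3 li={c} lo={c}
  b4 li={c} lo={c}
  b5 li={c} lo={c}
  b6 li=∅ lo=∅
  b7 li={c} lo={c}
  b8 li={c} lo=∅

Interference:
  b — {c,q}
  c — {b,e,m,p,q}
  e — {c}
  m — {c}
  p — {c}
  q — {b,c}

N(m) = ["c"]

Answer: ["c"]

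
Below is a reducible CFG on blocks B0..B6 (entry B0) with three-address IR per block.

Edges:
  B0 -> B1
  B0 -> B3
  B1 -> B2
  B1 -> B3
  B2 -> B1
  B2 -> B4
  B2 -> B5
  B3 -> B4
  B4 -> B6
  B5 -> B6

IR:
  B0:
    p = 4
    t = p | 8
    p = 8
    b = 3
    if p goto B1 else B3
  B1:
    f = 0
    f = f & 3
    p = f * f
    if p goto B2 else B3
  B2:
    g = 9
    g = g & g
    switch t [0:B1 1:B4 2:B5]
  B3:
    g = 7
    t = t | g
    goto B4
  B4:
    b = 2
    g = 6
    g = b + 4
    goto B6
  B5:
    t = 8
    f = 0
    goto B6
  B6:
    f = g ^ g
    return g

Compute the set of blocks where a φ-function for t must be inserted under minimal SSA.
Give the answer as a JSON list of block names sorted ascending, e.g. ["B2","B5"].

idom tree: B1←B0 B2←B1 B3←B0 B4←B0 B5←B2 B6←B0
Dom at joins:
  B1: preds {B0,B2}: {B0} ∩ {B0,B1,B2} = {B0}; idom=B0
  B3: preds {B0,B1}: {B0} ∩ {B0,B1} = {B0}; idom=B0
  B4: preds {B2,B3}: {B0,B1,B2} ∩ {B0,B3} = {B0}; idom=B0
  B6: preds {B4,B5}: {B0,B4} ∩ {B0,B1,B2,B5} = {B0}; idom=B0

DF walk-up:
  join B1 pred B0: · stop@B0
  join B1 pred B2: B2→B1 stop@B0
  join B3 pred B0: · stop@B0
  join B3 pred B1: B1 stop@B0
  join B4 pred B2: B2→B1 stop@B0
  join B4 pred B3: B3 stop@B0
  join B6 pred B4: B4 stop@B0
  join B6 pred B5: B5→B2→B1 stop@B0
  B0 → ∅
  B1 → {B1,B3,B4,B6}
  B2 → {B1,B4,B6}
  B3 → {B4}
  B4 → {B6}
  B5 → {B6}
  B6 → ∅

φ for t: defs {B0,B3,B5}
  DF⁺ = {B4,B6}

Answer: ["B4", "B6"]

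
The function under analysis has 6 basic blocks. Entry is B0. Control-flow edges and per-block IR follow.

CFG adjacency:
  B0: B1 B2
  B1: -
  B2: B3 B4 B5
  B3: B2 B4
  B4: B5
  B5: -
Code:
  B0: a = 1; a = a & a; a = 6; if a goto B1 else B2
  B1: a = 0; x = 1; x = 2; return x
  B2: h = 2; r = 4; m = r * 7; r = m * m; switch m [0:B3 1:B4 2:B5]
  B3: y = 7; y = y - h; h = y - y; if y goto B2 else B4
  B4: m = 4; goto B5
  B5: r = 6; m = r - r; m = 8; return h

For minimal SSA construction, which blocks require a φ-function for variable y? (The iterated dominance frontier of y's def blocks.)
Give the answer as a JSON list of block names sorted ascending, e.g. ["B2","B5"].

Answer: ["B2", "B4", "B5"]

Working:
idom tree: B1←B0 B2←B0 B3←B2 B4←B2 B5←B2
Join-block Dom:
  B2: preds {B0,B3}: {B0} ∩ {B0,B2,B3} = {B0}; idom=B0
  B4: preds {B2,B3}: {B0,B2} ∩ {B0,B2,B3} = {B0,B2}; idom=B2
  B5: preds {B2,B4}: {B0,B2} ∩ {B0,B2,B4} = {B0,B2}; idom=B2

DF walk-up:
  B2←B0: walk · to B0
  B2←B3: walk B3→B2 to B0
  B4←B2: walk · to B2
  B4←B3: walk B3 to B2
  B5←B2: walk · to B2
  B5←B4: walk B4 to B2
  B0: DF=∅
  B1: DF=∅
  B2: DF={B2}
  B3: DF={B2,B4}
  B4: DF={B5}
  B5: DF=∅

φ for y: defs {B3}
  DF⁺ = {B2,B4,B5}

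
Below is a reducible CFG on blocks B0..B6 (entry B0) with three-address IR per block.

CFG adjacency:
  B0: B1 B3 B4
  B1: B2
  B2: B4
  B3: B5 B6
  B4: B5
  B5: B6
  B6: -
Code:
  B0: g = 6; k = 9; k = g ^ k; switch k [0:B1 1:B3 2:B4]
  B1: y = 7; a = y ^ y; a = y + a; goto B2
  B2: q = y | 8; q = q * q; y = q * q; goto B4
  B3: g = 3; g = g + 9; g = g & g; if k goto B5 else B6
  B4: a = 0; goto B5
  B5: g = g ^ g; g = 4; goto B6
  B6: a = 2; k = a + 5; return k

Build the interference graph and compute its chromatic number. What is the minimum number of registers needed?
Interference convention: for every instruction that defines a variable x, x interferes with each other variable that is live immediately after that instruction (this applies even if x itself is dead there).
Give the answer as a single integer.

Answer: 3

Working:
Per-block:
  B0: {g,k} / ∅
  B1: {a,y} / ∅
  B2: {q,y} / {y}
  B3: {g} / {k}
  B4: {a} / ∅
  B5: {g} / {g}
  B6: {a,k} / ∅

Live sets:
  B0 li=∅ lo={g,k}
  B1 li={g} lo={g,y}
  B2 li={g,y} lo={g}
  B3 li={k} lo={g}
  B4 li={g} lo={g}
  B5 li={g} lo=∅
  B6 li=∅ lo=∅

Conflict graph:
  a — {g,y}
  g — {a,k,q,y}
  k — {g}
  q — {g}
  y — {a,g}

Colouring:
  clique {a,g,y} ⇒ need ≥ 3
  assign a→R1 g→R0 k→R1 q→R1 y→R2 — no edge inside a register ⇒ χ ≤ 3
  χ = 3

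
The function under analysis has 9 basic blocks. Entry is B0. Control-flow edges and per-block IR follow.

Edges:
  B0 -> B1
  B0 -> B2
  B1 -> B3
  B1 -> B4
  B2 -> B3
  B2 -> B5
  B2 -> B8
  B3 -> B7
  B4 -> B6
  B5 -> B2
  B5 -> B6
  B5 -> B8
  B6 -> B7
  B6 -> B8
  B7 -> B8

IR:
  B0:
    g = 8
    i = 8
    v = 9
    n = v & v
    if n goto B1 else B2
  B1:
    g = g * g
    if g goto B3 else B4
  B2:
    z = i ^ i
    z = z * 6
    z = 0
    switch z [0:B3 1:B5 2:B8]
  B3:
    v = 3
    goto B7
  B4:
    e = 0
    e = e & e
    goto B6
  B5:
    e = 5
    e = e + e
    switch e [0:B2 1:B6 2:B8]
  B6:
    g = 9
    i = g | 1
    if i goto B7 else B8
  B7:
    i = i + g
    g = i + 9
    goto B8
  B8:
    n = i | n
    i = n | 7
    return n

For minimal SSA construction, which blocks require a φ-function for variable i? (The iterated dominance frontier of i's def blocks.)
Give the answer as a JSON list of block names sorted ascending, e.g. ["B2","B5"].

Answer: ["B7", "B8"]

Derivation:
idom tree: B1←B0 B2←B0 B3←B0 B4←B1 B5←B2 B6←B0 B7←B0 B8←B0
Dom at joins:
  B2: preds {B0,B5}: {B0} ∩ {B0,B2,B5} = {B0}; idom=B0
  B3: preds {B1,B2}: {B0,B1} ∩ {B0,B2} = {B0}; idom=B0
  B6: preds {B4,B5}: {B0,B1,B4} ∩ {B0,B2,B5} = {B0}; idom=B0
  B7: preds {B3,B6}: {B0,B3} ∩ {B0,B6} = {B0}; idom=B0
  B8: preds {B2,B5,B6,B7}: {B0,B2} ∩ {B0,B2,B5} ∩ {B0,B6} ∩ {B0,B7} = {B0}; idom=B0

DF walk-up:
  B2←B0: walk · to B0
  B2←B5: walk B5→B2 to B0
  B3←B1: walk B1 to B0
  B3←B2: walk B2 to B0
  B6←B4: walk B4→B1 to B0
  B6←B5: walk B5→B2 to B0
  B7←B3: walk B3 to B0
  B7←B6: walk B6 to B0
  B8←B2: walk B2 to B0
  B8←B5: walk B5→B2 to B0
  B8←B6: walk B6 to B0
  B8←B7: walk B7 to B0
  B0: DF=∅
  B1: DF={B3,B6}
  B2: DF={B2,B3,B6,B8}
  B3: DF={B7}
  B4: DF={B6}
  B5: DF={B2,B6,B8}
  B6: DF={B7,B8}
  B7: DF={B8}
  B8: DF=∅

φ for i: defs {B0,B6,B7,B8}
  DF⁺ = {B7,B8}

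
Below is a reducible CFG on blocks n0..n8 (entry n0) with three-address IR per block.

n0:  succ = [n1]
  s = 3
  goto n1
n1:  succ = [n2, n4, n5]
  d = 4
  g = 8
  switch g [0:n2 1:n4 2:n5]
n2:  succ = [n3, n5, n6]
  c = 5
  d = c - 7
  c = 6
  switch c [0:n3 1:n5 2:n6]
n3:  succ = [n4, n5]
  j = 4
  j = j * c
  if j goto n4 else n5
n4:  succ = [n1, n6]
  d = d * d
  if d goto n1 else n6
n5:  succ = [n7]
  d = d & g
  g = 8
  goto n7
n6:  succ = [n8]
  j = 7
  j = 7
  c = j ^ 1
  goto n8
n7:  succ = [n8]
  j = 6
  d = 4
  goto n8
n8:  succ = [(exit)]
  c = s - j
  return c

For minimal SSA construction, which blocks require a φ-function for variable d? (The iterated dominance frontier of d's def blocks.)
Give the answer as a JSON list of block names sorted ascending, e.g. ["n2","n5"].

idom tree: n1←n0 n2←n1 n3←n2 n4←n1 n5←n1 n6←n1 n7←n5 n8←n1
Dom at joins:
  n1: preds {n0,n4}: {n0} ∩ {n0,n1,n4} = {n0}; idom=n0
  n4: preds {n1,n3}: {n0,n1} ∩ {n0,n1,n2,n3} = {n0,n1}; idom=n1
  n5: preds {n1,n2,n3}: {n0,n1} ∩ {n0,n1,n2} ∩ {n0,n1,n2,n3} = {n0,n1}; idom=n1
  n6: preds {n2,n4}: {n0,n1,n2} ∩ {n0,n1,n4} = {n0,n1}; idom=n1
  n8: preds {n6,n7}: {n0,n1,n6} ∩ {n0,n1,n5,n7} = {n0,n1}; idom=n1

DF derivation:
  n1←n0: walk · to n0
  n1←n4: walk n4→n1 to n0
  n4←n1: walk · to n1
  n4←n3: walk n3→n2 to n1
  n5←n1: walk · to n1
  n5←n2: walk n2 to n1
  n5←n3: walk n3→n2 to n1
  n6←n2: walk n2 to n1
  n6←n4: walk n4 to n1
  n8←n6: walk n6 to n1
  n8←n7: walk n7→n5 to n1
  n0: DF=∅
  n1: DF={n1}
  n2: DF={n4,n5,n6}
  n3: DF={n4,n5}
  n4: DF={n1,n6}
  n5: DF={n8}
  n6: DF={n8}
  n7: DF={n8}
  n8: DF=∅

φ for d: defs {n1,n2,n4,n5,n7}
  DF⁺ = {n1,n4,n5,n6,n8}

Answer: ["n1", "n4", "n5", "n6", "n8"]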